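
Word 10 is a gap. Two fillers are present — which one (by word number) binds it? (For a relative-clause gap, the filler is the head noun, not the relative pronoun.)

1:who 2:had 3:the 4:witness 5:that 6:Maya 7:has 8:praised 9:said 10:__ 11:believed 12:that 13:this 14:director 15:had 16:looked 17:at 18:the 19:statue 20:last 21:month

1

The marked gap is the subject of "believed".
Its filler is the fronted wh-phrase "who", at word 1.
(The other dependency links word 4 to a gap after word 8.)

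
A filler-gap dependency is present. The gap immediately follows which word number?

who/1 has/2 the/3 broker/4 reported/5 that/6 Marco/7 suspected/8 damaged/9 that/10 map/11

8

The displaced element is "who" (word 1).
It is linked across 2 clause boundaries (that → Ø).
It functions as the subject of "damaged", so the gap sits immediately after word 8 ("suspected").
Base order: The broker has reported that Marco suspected that who damaged that map.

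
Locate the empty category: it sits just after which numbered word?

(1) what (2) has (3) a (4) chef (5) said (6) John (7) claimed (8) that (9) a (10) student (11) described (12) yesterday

11

The displaced element is "what" (word 1).
It is linked across 2 clause boundaries (Ø → that).
It functions as the direct object of "described", so the gap sits immediately after word 11 ("described").
Base order: A chef has said John claimed that a student described what yesterday.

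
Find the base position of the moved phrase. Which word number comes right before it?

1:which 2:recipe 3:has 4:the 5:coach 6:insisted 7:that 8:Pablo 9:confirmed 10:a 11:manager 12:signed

The displaced element is "which recipe" (word 2).
It is linked across 2 clause boundaries (that → Ø).
It functions as the direct object of "signed", so the gap sits immediately after word 12 ("signed").
Base order: The coach has insisted that Pablo confirmed a manager signed which recipe.

12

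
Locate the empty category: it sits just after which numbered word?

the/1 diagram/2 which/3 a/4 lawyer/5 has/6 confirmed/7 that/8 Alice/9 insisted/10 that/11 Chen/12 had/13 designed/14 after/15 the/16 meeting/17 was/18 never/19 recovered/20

The displaced element is "the diagram" (word 2).
It is linked across 2 clause boundaries (that → that).
It functions as the direct object of "designed", so the gap sits immediately after word 14 ("designed").
Base order: A lawyer has confirmed that Alice insisted that Chen had designed the diagram after the meeting.

14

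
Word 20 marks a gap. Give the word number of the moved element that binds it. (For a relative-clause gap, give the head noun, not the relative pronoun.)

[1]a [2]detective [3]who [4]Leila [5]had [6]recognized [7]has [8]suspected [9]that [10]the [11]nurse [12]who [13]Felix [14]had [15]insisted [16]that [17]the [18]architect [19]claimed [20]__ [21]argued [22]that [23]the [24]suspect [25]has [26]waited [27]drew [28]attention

11

The gap at 20 is the subject of "argued", inside a relative clause.
The relative pronoun is "who" (word 12); it is bound by the head noun immediately before it.
Its filler is the head noun "nurse", at word 11.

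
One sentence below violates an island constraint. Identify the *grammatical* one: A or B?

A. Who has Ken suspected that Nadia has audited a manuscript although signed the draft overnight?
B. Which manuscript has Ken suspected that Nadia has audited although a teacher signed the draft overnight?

B

In A, the wh-phrase is extracted from inside an adjunct island (introduced by "although"), which blocks movement.
In B, the extraction path crosses only that-complement boundaries, which are transparent.
So B is grammatical.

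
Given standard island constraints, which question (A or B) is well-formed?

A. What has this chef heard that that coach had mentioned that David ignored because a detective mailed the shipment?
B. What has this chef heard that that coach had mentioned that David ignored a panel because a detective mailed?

In B, the wh-phrase is extracted from inside an adjunct island (introduced by "because"), which blocks movement.
In A, the extraction path crosses only that-complement boundaries, which are transparent.
So A is grammatical.

A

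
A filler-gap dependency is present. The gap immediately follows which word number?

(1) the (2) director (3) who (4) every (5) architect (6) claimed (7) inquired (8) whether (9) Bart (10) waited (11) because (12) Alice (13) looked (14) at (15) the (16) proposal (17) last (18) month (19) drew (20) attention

6

The displaced element is "the director" (word 2).
It is linked across 1 clause boundary (Ø).
It functions as the subject of "inquired", so the gap sits immediately after word 6 ("claimed").
Base order: Every architect claimed that the director inquired whether Bart waited because Alice looked at the proposal last month.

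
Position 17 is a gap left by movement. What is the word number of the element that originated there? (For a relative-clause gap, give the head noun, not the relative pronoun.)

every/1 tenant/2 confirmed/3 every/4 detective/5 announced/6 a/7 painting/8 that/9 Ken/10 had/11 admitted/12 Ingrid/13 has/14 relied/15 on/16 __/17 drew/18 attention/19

The gap at 17 is the prepositional object of "relied", inside a relative clause.
The relative pronoun is "that" (word 9); it is bound by the head noun immediately before it.
Its filler is the head noun "painting", at word 8.

8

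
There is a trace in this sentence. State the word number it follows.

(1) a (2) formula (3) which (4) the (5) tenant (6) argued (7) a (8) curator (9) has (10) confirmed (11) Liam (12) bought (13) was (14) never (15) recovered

The displaced element is "a formula" (word 2).
It is linked across 2 clause boundaries (Ø → Ø).
It functions as the direct object of "bought", so the gap sits immediately after word 12 ("bought").
Base order: The tenant argued a curator has confirmed Liam bought a formula.

12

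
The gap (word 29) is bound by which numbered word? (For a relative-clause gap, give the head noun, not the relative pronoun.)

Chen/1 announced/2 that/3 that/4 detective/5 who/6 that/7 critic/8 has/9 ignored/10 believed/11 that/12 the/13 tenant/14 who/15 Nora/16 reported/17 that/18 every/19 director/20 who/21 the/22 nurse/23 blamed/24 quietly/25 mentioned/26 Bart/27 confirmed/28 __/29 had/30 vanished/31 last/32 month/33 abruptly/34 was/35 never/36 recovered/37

The gap at 29 is the subject of "vanished", inside a relative clause.
The relative pronoun is "who" (word 15); it is bound by the head noun immediately before it.
Its filler is the head noun "tenant", at word 14.

14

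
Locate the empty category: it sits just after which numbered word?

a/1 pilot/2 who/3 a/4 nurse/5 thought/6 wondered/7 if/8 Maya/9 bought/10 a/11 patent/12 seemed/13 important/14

The displaced element is "a pilot" (word 2).
It is linked across 1 clause boundary (Ø).
It functions as the subject of "wondered", so the gap sits immediately after word 6 ("thought").
Base order: A nurse thought that a pilot wondered if Maya bought a patent.

6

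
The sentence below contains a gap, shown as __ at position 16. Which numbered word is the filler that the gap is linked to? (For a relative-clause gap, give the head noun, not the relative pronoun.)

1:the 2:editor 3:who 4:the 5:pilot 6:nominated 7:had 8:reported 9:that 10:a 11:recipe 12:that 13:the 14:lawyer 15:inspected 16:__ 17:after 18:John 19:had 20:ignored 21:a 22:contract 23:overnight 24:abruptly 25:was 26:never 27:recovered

11

The gap at 16 is the object of "inspected", inside a relative clause.
The relative pronoun is "that" (word 12); it is bound by the head noun immediately before it.
Its filler is the head noun "recipe", at word 11.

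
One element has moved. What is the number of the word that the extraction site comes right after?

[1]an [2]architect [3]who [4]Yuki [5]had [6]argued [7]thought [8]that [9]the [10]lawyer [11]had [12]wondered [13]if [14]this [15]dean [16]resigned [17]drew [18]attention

The displaced element is "an architect" (word 2).
It is linked across 1 clause boundary (Ø).
It functions as the subject of "thought", so the gap sits immediately after word 6 ("argued").
Base order: Yuki had argued that an architect thought that the lawyer had wondered if this dean resigned.

6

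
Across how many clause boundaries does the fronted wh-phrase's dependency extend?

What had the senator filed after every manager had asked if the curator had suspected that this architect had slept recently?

"what" originates inside the matrix clause — no clause boundary is crossed.

0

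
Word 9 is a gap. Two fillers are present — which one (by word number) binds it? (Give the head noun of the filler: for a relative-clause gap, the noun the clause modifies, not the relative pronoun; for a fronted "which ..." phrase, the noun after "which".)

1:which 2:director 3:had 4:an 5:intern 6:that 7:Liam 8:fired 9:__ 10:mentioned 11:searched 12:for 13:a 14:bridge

5

The marked gap is inside the relative clause, the direct object of "fired".
Its filler is the head noun "intern" (via "that"), at word 5.
(The other dependency links word 2 to a gap after word 10.)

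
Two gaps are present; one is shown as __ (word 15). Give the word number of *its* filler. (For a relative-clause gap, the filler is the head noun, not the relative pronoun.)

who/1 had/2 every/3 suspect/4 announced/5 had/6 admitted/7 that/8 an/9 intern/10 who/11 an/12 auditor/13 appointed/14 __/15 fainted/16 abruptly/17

10

The marked gap is inside the relative clause, the direct object of "appointed".
Its filler is the head noun "intern" (via "who"), at word 10.
(The other dependency links word 1 to a gap after word 5.)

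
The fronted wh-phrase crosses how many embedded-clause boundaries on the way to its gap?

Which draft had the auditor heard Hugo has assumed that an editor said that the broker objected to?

3

"which draft" is extracted from the PP object of "objected".
Boundaries crossed, outermost first: [Ø], [that], [that] — 3 in total.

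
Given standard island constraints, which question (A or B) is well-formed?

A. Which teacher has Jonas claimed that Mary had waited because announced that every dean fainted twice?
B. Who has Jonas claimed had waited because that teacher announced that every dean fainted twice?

In A, the wh-phrase is extracted from inside an adjunct island (introduced by "because"), which blocks movement.
In B, the extraction path crosses only that-complement boundaries, which are transparent.
So B is grammatical.

B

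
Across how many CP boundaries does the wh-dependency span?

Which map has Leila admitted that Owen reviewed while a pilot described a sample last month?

"which map" is extracted from the object of "reviewed".
Boundaries crossed, outermost first: [that] — 1 in total.

1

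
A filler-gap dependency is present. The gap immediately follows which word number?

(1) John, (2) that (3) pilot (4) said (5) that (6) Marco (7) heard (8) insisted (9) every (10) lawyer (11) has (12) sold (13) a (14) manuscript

7

The displaced element is "John" (word 1).
It is linked across 2 clause boundaries (that → Ø).
It functions as the subject of "insisted", so the gap sits immediately after word 7 ("heard").
Base order: That pilot said that Marco heard that John insisted every lawyer has sold a manuscript.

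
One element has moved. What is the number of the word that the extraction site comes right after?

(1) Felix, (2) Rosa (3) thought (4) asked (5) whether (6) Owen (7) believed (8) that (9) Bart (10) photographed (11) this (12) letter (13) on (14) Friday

3

The displaced element is "Felix" (word 1).
It is linked across 1 clause boundary (Ø).
It functions as the subject of "asked", so the gap sits immediately after word 3 ("thought").
Base order: Rosa thought that Felix asked whether Owen believed that Bart photographed this letter on Friday.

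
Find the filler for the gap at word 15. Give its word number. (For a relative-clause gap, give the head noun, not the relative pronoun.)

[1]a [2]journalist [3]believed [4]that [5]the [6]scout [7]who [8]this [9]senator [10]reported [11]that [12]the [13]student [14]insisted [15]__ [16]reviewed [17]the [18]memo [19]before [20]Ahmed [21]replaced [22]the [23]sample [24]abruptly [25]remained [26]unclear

The gap at 15 is the subject of "reviewed", inside a relative clause.
The relative pronoun is "who" (word 7); it is bound by the head noun immediately before it.
Its filler is the head noun "scout", at word 6.

6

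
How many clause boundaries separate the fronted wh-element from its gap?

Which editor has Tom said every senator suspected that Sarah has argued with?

"which editor" is extracted from the PP object of "argued".
Boundaries crossed, outermost first: [Ø], [that] — 2 in total.

2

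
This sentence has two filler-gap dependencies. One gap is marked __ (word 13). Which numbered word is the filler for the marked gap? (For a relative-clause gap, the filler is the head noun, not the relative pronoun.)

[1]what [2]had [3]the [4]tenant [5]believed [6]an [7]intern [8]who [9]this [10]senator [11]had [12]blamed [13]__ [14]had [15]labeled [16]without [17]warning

7

The marked gap is inside the relative clause, the direct object of "blamed".
Its filler is the head noun "intern" (via "who"), at word 7.
(The other dependency links word 1 to a gap after word 15.)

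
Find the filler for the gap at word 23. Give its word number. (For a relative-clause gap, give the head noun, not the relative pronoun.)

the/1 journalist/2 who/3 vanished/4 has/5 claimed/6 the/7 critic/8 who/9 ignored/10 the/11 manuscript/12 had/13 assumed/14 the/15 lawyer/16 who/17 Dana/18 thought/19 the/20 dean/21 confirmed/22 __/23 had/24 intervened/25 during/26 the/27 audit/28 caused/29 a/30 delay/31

16

The gap at 23 is the subject of "intervened", inside a relative clause.
The relative pronoun is "who" (word 17); it is bound by the head noun immediately before it.
Its filler is the head noun "lawyer", at word 16.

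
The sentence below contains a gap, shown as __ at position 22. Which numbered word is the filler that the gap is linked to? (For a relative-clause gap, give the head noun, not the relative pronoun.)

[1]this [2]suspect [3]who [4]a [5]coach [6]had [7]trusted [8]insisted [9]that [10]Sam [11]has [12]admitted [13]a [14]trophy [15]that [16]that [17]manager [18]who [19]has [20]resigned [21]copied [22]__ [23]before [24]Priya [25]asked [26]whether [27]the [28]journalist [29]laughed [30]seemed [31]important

The gap at 22 is the object of "copied", inside a relative clause.
The relative pronoun is "that" (word 15); it is bound by the head noun immediately before it.
Its filler is the head noun "trophy", at word 14.

14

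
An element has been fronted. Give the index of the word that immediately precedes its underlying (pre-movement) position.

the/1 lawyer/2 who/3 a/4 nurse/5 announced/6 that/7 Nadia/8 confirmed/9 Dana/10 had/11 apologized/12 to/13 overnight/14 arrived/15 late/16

13

The displaced element is "the lawyer" (word 2).
It is linked across 2 clause boundaries (that → Ø).
It functions as the object of the preposition "to" of "apologized", so the gap sits immediately after word 13 ("to").
Base order: A nurse announced that Nadia confirmed Dana had apologized to the lawyer overnight.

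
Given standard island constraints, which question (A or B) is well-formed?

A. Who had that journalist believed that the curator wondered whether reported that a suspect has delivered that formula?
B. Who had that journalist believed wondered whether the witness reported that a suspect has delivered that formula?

B

In A, the wh-phrase is extracted from inside a wh-island (introduced by "whether"), which blocks movement.
In B, the extraction path crosses only that-complement boundaries, which are transparent.
So B is grammatical.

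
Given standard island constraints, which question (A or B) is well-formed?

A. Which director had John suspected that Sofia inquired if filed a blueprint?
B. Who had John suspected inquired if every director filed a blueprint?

In A, the wh-phrase is extracted from inside a wh-island (introduced by "if"), which blocks movement.
In B, the extraction path crosses only that-complement boundaries, which are transparent.
So B is grammatical.

B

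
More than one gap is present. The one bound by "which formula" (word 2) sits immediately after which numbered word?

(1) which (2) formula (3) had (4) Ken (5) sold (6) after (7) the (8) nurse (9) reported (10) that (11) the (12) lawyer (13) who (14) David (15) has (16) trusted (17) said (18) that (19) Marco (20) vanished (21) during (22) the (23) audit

The displaced element is "which formula" (word 2).
It functions as the direct object of "sold", so the gap sits immediately after word 5 ("sold").
Base order: Ken had sold which formula after the nurse reported that the lawyer who David has trusted said that Marco vanished during the audit.

5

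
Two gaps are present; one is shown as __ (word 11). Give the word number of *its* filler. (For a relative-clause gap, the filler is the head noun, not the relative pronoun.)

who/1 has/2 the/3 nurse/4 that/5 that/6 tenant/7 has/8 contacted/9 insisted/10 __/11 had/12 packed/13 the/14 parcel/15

1

The marked gap is the subject of "packed".
Its filler is the fronted wh-phrase "who", at word 1.
(The other dependency links word 4 to a gap after word 9.)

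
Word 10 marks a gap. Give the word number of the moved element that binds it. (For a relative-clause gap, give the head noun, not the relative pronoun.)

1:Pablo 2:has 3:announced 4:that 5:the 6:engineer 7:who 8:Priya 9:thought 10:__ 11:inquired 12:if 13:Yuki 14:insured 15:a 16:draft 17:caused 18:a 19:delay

The gap at 10 is the subject of "inquired", inside a relative clause.
The relative pronoun is "who" (word 7); it is bound by the head noun immediately before it.
Its filler is the head noun "engineer", at word 6.

6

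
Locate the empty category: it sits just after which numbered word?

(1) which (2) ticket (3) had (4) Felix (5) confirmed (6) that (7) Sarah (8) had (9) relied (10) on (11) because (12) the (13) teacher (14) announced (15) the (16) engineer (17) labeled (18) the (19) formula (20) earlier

10

The displaced element is "which ticket" (word 2).
It is linked across 1 clause boundary (that).
It functions as the object of the preposition "on" of "relied", so the gap sits immediately after word 10 ("on").
Base order: Felix had confirmed that Sarah had relied on which ticket because the teacher announced the engineer labeled the formula earlier.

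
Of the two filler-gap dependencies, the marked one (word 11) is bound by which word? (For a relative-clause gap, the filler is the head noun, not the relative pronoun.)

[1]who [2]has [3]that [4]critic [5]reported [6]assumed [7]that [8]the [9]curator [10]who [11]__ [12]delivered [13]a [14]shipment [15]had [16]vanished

The marked gap is inside the relative clause, the subject of "delivered".
Its filler is the head noun "curator" (via "who"), at word 9.
(The other dependency links word 1 to a gap after word 5.)

9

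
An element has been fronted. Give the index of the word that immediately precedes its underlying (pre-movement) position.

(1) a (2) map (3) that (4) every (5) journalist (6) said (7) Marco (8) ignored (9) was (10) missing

8

The displaced element is "a map" (word 2).
It is linked across 1 clause boundary (Ø).
It functions as the direct object of "ignored", so the gap sits immediately after word 8 ("ignored").
Base order: Every journalist said Marco ignored a map.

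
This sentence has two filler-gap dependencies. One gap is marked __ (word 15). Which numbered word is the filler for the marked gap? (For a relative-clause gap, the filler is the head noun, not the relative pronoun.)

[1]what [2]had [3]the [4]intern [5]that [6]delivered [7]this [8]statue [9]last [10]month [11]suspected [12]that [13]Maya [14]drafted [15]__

1

The marked gap is the direct object of "drafted".
Its filler is the fronted wh-phrase "what", at word 1.
(The other dependency links word 4 to a gap after word 5.)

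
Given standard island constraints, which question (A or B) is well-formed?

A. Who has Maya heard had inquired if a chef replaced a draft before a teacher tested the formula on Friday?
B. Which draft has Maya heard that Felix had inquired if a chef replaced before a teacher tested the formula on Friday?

A

In B, the wh-phrase is extracted from inside a wh-island (introduced by "if"), which blocks movement.
In A, the extraction path crosses only that-complement boundaries, which are transparent.
So A is grammatical.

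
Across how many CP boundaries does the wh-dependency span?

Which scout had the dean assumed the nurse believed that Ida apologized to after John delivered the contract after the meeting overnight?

2

"which scout" is extracted from the PP object of "apologized".
Boundaries crossed, outermost first: [Ø], [that] — 2 in total.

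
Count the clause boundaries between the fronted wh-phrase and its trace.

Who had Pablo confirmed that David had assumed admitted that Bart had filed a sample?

"who" is extracted from the subject of "admitted".
Boundaries crossed, outermost first: [that], [Ø] — 2 in total.

2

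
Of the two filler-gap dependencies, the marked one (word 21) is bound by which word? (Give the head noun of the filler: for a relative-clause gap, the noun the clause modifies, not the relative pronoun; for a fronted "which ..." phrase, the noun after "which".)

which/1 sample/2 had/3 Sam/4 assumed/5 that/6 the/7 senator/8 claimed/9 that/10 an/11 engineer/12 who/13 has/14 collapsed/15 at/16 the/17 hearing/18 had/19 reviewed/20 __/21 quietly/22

The marked gap is the direct object of "reviewed".
Its filler is the fronted wh-phrase "which sample", at word 2.
(The other dependency links word 12 to a gap after word 13.)

2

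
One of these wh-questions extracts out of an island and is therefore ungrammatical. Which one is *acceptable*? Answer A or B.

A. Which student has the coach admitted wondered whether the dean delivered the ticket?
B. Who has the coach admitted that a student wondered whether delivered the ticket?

In B, the wh-phrase is extracted from inside a wh-island (introduced by "whether"), which blocks movement.
In A, the extraction path crosses only that-complement boundaries, which are transparent.
So A is grammatical.

A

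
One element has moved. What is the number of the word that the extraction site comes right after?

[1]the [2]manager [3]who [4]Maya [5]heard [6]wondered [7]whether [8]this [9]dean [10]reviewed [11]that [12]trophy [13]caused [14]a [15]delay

The displaced element is "the manager" (word 2).
It is linked across 1 clause boundary (Ø).
It functions as the subject of "wondered", so the gap sits immediately after word 5 ("heard").
Base order: Maya heard that the manager wondered whether this dean reviewed that trophy.

5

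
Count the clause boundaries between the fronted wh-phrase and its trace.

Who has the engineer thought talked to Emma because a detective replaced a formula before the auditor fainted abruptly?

"who" is extracted from the subject of "talked".
Boundaries crossed, outermost first: [Ø] — 1 in total.

1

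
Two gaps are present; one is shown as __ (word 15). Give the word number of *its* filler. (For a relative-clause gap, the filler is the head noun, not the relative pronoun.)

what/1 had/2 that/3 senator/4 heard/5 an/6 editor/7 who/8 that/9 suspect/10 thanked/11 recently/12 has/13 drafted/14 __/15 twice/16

1

The marked gap is the direct object of "drafted".
Its filler is the fronted wh-phrase "what", at word 1.
(The other dependency links word 7 to a gap after word 11.)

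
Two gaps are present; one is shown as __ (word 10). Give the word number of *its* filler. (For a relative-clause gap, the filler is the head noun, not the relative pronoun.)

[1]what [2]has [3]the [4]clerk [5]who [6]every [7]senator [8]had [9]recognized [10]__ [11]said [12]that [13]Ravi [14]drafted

The marked gap is inside the relative clause, the direct object of "recognized".
Its filler is the head noun "clerk" (via "who"), at word 4.
(The other dependency links word 1 to a gap after word 14.)

4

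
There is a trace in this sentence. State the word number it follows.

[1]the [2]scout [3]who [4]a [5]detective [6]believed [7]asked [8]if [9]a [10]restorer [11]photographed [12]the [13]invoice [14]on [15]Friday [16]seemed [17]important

6

The displaced element is "the scout" (word 2).
It is linked across 1 clause boundary (Ø).
It functions as the subject of "asked", so the gap sits immediately after word 6 ("believed").
Base order: A detective believed that the scout asked if a restorer photographed the invoice on Friday.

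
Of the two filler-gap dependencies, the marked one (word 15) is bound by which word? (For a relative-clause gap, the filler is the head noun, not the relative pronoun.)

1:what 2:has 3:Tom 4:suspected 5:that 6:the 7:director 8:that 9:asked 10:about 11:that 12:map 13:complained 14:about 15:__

The marked gap is the object of the preposition "about" of "complained".
Its filler is the fronted wh-phrase "what", at word 1.
(The other dependency links word 7 to a gap after word 8.)

1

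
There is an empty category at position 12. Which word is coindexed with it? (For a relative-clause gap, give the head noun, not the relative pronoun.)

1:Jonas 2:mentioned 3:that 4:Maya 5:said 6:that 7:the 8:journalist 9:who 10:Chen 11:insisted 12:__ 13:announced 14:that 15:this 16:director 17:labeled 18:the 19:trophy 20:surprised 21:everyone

The gap at 12 is the subject of "announced", inside a relative clause.
The relative pronoun is "who" (word 9); it is bound by the head noun immediately before it.
Its filler is the head noun "journalist", at word 8.

8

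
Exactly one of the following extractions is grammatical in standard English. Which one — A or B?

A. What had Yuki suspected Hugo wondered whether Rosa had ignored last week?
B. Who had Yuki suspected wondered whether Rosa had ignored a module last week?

B

In A, the wh-phrase is extracted from inside a wh-island (introduced by "whether"), which blocks movement.
In B, the extraction path crosses only that-complement boundaries, which are transparent.
So B is grammatical.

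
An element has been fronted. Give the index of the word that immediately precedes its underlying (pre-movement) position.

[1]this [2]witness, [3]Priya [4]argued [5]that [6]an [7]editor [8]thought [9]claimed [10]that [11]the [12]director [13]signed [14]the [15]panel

8

The displaced element is "this witness" (word 2).
It is linked across 2 clause boundaries (that → Ø).
It functions as the subject of "claimed", so the gap sits immediately after word 8 ("thought").
Base order: Priya argued that an editor thought that this witness claimed that the director signed the panel.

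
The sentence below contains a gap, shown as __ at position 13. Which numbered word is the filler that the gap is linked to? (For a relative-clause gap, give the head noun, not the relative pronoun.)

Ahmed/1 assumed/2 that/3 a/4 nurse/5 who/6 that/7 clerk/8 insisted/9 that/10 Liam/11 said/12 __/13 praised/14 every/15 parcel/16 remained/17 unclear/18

The gap at 13 is the subject of "praised", inside a relative clause.
The relative pronoun is "who" (word 6); it is bound by the head noun immediately before it.
Its filler is the head noun "nurse", at word 5.

5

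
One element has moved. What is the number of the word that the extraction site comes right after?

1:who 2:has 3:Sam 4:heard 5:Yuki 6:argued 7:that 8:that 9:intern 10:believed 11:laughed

10

The displaced element is "who" (word 1).
It is linked across 3 clause boundaries (Ø → that → Ø).
It functions as the subject of "laughed", so the gap sits immediately after word 10 ("believed").
Base order: Sam has heard Yuki argued that that intern believed that who laughed.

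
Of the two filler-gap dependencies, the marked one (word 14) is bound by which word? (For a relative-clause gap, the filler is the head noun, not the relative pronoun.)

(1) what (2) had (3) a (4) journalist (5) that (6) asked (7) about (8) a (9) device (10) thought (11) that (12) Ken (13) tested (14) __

1

The marked gap is the direct object of "tested".
Its filler is the fronted wh-phrase "what", at word 1.
(The other dependency links word 4 to a gap after word 5.)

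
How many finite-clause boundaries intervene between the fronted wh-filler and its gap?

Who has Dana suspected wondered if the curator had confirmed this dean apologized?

1

"who" is extracted from the subject of "wondered".
Boundaries crossed, outermost first: [Ø] — 1 in total.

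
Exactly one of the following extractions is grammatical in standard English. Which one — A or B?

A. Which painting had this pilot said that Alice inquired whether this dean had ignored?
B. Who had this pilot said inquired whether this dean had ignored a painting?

B

In A, the wh-phrase is extracted from inside a wh-island (introduced by "whether"), which blocks movement.
In B, the extraction path crosses only that-complement boundaries, which are transparent.
So B is grammatical.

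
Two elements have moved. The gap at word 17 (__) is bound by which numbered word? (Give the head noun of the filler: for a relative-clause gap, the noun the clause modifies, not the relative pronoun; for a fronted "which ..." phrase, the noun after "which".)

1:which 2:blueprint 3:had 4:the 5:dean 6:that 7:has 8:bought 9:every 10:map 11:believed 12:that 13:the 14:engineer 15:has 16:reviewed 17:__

The marked gap is the direct object of "reviewed".
Its filler is the fronted wh-phrase "which blueprint", at word 2.
(The other dependency links word 5 to a gap after word 6.)

2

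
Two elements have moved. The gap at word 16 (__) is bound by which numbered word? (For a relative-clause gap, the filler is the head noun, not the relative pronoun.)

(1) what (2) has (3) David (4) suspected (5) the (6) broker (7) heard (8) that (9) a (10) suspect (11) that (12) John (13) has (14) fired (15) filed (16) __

1

The marked gap is the direct object of "filed".
Its filler is the fronted wh-phrase "what", at word 1.
(The other dependency links word 10 to a gap after word 14.)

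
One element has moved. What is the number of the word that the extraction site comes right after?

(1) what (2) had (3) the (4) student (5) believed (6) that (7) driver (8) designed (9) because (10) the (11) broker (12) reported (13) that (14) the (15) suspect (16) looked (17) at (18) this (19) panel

8

The displaced element is "what" (word 1).
It is linked across 1 clause boundary (Ø).
It functions as the direct object of "designed", so the gap sits immediately after word 8 ("designed").
Base order: The student had believed that driver designed what because the broker reported that the suspect looked at this panel.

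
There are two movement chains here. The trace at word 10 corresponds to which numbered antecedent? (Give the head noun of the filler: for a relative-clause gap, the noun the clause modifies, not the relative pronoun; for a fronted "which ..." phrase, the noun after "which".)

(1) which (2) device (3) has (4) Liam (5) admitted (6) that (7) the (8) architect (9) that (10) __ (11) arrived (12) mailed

8

The marked gap is inside the relative clause, the subject of "arrived".
Its filler is the head noun "architect" (via "that"), at word 8.
(The other dependency links word 2 to a gap after word 12.)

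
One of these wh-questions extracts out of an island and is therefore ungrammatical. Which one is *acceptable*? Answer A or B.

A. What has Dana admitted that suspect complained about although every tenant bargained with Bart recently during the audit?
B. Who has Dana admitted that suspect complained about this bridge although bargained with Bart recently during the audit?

A

In B, the wh-phrase is extracted from inside an adjunct island (introduced by "although"), which blocks movement.
In A, the extraction path crosses only that-complement boundaries, which are transparent.
So A is grammatical.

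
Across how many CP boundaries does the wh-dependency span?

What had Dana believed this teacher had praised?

"what" is extracted from the object of "praised".
Boundaries crossed, outermost first: [Ø] — 1 in total.

1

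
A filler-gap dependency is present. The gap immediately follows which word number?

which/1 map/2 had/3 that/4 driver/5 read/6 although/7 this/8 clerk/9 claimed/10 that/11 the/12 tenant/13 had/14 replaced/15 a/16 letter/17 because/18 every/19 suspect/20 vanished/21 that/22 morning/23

The displaced element is "which map" (word 2).
It functions as the direct object of "read", so the gap sits immediately after word 6 ("read").
Base order: That driver had read which map although this clerk claimed that the tenant had replaced a letter because every suspect vanished that morning.

6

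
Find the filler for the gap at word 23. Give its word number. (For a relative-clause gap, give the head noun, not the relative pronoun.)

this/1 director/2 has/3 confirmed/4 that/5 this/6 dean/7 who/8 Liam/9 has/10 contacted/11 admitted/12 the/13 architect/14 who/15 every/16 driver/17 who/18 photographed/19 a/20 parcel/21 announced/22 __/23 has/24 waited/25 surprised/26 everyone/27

The gap at 23 is the subject of "waited", inside a relative clause.
The relative pronoun is "who" (word 15); it is bound by the head noun immediately before it.
Its filler is the head noun "architect", at word 14.

14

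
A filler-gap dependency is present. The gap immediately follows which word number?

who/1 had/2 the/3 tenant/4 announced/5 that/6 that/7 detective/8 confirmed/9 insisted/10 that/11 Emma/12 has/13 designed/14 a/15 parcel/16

9

The displaced element is "who" (word 1).
It is linked across 2 clause boundaries (that → Ø).
It functions as the subject of "insisted", so the gap sits immediately after word 9 ("confirmed").
Base order: The tenant had announced that that detective confirmed that who insisted that Emma has designed a parcel.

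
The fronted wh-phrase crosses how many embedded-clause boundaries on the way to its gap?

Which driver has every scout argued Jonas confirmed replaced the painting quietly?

2

"which driver" is extracted from the subject of "replaced".
Boundaries crossed, outermost first: [Ø], [Ø] — 2 in total.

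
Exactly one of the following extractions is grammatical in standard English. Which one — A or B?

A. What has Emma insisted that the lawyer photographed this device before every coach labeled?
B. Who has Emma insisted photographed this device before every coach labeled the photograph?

In A, the wh-phrase is extracted from inside an adjunct island (introduced by "before"), which blocks movement.
In B, the extraction path crosses only that-complement boundaries, which are transparent.
So B is grammatical.

B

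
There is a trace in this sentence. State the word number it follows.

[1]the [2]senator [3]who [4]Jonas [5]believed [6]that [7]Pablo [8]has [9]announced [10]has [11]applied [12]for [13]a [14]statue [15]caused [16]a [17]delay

The displaced element is "the senator" (word 2).
It is linked across 2 clause boundaries (that → Ø).
It functions as the subject of "applied", so the gap sits immediately after word 9 ("announced").
Base order: Jonas believed that Pablo has announced the senator has applied for a statue.

9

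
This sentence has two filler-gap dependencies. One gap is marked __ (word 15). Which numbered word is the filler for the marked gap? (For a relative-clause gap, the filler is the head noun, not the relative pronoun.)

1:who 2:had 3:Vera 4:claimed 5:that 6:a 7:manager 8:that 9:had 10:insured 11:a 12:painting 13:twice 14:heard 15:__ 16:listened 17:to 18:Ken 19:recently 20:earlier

1

The marked gap is the subject of "listened".
Its filler is the fronted wh-phrase "who", at word 1.
(The other dependency links word 7 to a gap after word 8.)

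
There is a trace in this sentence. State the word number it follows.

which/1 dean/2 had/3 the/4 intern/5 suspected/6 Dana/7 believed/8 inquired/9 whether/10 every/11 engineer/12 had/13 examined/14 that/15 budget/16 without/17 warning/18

The displaced element is "which dean" (word 2).
It is linked across 2 clause boundaries (Ø → Ø).
It functions as the subject of "inquired", so the gap sits immediately after word 8 ("believed").
Base order: The intern had suspected Dana believed that which dean inquired whether every engineer had examined that budget without warning.

8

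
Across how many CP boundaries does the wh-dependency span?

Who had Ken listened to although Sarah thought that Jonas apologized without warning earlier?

"who" originates inside the matrix clause — no clause boundary is crossed.

0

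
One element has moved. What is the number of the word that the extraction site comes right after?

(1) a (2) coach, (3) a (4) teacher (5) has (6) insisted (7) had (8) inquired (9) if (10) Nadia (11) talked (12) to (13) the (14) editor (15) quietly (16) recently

The displaced element is "a coach" (word 2).
It is linked across 1 clause boundary (Ø).
It functions as the subject of "inquired", so the gap sits immediately after word 6 ("insisted").
Base order: A teacher has insisted a coach had inquired if Nadia talked to the editor quietly recently.

6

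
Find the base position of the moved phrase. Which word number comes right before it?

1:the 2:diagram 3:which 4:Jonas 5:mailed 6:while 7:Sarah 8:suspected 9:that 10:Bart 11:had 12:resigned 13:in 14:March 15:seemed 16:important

5

The displaced element is "the diagram" (word 2).
It functions as the direct object of "mailed", so the gap sits immediately after word 5 ("mailed").
Base order: Jonas mailed the diagram while Sarah suspected that Bart had resigned in March.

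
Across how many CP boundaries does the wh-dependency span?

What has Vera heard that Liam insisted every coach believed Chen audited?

3

"what" is extracted from the object of "audited".
Boundaries crossed, outermost first: [that], [Ø], [Ø] — 3 in total.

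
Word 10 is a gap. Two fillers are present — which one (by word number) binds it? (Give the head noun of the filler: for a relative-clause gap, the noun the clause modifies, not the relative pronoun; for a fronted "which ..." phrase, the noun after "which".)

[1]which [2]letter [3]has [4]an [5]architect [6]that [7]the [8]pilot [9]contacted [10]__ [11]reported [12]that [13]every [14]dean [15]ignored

The marked gap is inside the relative clause, the direct object of "contacted".
Its filler is the head noun "architect" (via "that"), at word 5.
(The other dependency links word 2 to a gap after word 15.)

5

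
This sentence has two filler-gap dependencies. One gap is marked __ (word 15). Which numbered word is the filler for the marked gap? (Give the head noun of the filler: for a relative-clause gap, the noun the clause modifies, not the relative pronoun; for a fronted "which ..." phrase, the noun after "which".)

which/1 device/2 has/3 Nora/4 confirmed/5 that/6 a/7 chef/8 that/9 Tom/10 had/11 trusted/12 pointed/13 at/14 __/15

2

The marked gap is the object of the preposition "at" of "pointed".
Its filler is the fronted wh-phrase "which device", at word 2.
(The other dependency links word 8 to a gap after word 12.)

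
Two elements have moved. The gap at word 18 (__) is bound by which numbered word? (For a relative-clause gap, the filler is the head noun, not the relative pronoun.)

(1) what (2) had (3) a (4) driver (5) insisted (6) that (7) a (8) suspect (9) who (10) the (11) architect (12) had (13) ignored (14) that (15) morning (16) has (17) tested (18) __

1

The marked gap is the direct object of "tested".
Its filler is the fronted wh-phrase "what", at word 1.
(The other dependency links word 8 to a gap after word 13.)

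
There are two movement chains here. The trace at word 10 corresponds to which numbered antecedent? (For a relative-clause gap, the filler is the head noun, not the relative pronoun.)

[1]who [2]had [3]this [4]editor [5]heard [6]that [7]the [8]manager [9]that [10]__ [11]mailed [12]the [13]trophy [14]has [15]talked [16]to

8

The marked gap is inside the relative clause, the subject of "mailed".
Its filler is the head noun "manager" (via "that"), at word 8.
(The other dependency links word 1 to a gap after word 16.)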